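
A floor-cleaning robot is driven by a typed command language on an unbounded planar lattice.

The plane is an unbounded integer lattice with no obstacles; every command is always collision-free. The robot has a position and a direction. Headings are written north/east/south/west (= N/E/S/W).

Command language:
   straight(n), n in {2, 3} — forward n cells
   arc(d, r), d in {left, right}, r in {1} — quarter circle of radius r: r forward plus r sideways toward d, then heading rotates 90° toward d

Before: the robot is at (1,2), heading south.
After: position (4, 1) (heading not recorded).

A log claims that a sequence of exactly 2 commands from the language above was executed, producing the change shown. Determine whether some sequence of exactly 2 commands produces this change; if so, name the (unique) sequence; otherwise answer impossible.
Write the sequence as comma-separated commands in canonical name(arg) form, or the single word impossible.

arc(left, 1), straight(2)

key: order matters: swapping arc(left, 1) and straight(2) lands elsewhere
start: at (1,2), heading south
[1] after arc(left, 1): at (2,1), heading east
[2] after straight(2): at (4,1), heading east
no other 2-command option fits: unique.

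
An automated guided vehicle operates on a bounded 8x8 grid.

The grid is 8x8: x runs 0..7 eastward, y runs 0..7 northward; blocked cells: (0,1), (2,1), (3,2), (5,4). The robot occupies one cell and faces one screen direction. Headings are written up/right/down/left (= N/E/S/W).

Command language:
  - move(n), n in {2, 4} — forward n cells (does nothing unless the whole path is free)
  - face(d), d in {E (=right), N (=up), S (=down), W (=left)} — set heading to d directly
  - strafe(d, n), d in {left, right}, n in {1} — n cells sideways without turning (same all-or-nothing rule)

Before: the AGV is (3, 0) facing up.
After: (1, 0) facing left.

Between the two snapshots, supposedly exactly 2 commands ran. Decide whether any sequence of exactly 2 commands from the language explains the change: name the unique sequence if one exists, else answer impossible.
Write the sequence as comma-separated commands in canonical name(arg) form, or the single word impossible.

key: position moved to (1,0) AND the heading swung to W — translation plus rotation needed
initial: (3, 0) facing up
1. face(W) → (3, 0) facing left
2. move(2) → (1, 0) facing left
no other 2-command option fits: unique.

face(W), move(2)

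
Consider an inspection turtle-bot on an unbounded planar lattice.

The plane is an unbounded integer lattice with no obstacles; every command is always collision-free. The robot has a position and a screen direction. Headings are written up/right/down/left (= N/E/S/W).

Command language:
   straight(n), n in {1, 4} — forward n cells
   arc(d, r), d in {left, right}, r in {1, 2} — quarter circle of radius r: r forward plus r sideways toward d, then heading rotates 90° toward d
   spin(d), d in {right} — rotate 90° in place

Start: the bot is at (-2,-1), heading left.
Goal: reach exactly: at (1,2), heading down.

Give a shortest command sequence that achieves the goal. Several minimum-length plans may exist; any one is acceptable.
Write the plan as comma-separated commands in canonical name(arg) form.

arc(right, 2), arc(right, 1), straight(4), spin(right)

from: at (-2,-1), heading left
step 1 (arc(right, 2)): at (-4,1), heading up
step 2 (arc(right, 1)): at (-3,2), heading right
step 3 (straight(4)): at (1,2), heading right
step 4 (spin(right)): at (1,2), heading down
no 3-step plan works, so 4 is optimal.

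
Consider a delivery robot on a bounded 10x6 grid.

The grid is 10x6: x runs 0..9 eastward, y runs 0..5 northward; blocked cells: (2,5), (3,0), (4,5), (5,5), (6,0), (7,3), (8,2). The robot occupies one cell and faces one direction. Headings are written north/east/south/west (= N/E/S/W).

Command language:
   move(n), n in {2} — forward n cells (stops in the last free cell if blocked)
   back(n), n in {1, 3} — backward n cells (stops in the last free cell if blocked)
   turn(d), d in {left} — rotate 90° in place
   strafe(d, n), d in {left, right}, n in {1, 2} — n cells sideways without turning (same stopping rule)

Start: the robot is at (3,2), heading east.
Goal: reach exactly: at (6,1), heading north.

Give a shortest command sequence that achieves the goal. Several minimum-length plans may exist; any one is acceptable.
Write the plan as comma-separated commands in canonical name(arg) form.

start: at (3,2), heading east
step 1 (turn(left)): at (3,2), heading north
step 2 (strafe(right, 2)): at (5,2), heading north
step 3 (back(1)): at (5,1), heading north
step 4 (strafe(right, 1)): at (6,1), heading north
shorter routes all fall short; 4 is best.

turn(left), strafe(right, 2), back(1), strafe(right, 1)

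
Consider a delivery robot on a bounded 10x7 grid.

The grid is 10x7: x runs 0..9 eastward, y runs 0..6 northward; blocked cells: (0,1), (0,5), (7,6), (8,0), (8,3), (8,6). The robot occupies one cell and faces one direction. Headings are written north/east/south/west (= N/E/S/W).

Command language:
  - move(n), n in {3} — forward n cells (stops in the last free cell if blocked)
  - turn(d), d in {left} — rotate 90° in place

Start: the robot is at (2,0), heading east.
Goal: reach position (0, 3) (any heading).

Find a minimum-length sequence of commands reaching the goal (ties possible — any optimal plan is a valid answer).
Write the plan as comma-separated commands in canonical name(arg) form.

initial: at (2,0), heading east
step 1 (turn(left)): at (2,0), heading north
step 2 (move(3)): at (2,3), heading north
step 3 (turn(left)): at (2,3), heading west
step 4 (move(3)): at (0,3), heading west
minimal: 4 command(s), checked below 4.

turn(left), move(3), turn(left), move(3)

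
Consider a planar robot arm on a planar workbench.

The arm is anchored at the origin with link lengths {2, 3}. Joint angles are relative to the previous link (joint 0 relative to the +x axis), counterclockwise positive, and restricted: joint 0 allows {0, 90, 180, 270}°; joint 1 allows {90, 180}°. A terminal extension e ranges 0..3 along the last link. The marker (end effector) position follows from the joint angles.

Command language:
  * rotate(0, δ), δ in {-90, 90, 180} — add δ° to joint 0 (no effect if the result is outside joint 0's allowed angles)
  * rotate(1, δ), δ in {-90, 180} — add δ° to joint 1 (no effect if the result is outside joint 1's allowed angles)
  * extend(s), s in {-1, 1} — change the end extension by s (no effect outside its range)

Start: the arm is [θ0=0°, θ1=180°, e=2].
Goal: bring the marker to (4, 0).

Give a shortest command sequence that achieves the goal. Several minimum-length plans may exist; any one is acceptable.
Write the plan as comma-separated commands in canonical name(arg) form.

rotate(0, 180), extend(1)

start: [θ0=0°, θ1=180°, e=2]
t=1 rotate(0, 180) ⇒ [θ0=180°, θ1=180°, e=2]
t=2 extend(1) ⇒ [θ0=180°, θ1=180°, e=3]
no 1-step plan works, so 2 is optimal.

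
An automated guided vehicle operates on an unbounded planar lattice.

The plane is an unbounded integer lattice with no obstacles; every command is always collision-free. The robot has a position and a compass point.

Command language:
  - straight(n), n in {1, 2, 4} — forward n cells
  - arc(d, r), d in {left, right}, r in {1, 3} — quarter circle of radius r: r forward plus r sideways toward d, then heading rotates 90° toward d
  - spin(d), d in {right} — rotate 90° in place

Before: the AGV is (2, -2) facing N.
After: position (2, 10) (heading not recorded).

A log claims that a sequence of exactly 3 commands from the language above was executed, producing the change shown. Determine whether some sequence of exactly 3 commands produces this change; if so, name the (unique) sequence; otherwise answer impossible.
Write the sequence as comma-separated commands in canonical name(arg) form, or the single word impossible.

begin: (2, -2) facing N
step 1 (straight(4)): (2, 2) facing N
step 2 (straight(4)): (2, 6) facing N
step 3 (straight(4)): (2, 10) facing N
uniquely the one of 512 3-step routes that fits.

straight(4), straight(4), straight(4)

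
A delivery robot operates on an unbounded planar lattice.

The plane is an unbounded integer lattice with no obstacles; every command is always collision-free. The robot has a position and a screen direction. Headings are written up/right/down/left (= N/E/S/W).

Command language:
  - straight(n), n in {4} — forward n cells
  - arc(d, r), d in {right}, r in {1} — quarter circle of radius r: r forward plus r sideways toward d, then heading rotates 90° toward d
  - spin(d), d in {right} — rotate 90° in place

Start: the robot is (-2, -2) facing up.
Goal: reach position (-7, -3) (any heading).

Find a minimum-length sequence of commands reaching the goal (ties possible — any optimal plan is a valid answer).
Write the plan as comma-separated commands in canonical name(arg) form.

spin(right), spin(right), arc(right, 1), straight(4)

t0: (-2, -2) facing up
step 1 (spin(right)): (-2, -2) facing right
step 2 (spin(right)): (-2, -2) facing down
step 3 (arc(right, 1)): (-3, -3) facing left
step 4 (straight(4)): (-7, -3) facing left
shorter routes all fall short; 4 is best.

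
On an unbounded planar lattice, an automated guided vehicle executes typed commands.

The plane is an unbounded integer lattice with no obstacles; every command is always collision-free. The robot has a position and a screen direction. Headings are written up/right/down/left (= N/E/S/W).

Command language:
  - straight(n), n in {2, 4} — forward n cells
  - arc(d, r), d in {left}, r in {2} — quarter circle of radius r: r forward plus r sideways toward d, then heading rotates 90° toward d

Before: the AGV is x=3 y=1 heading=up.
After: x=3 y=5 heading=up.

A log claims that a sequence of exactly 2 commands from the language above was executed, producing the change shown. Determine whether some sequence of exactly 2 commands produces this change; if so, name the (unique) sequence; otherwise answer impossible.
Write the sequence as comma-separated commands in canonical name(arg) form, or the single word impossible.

straight(2), straight(2)

key: heading stays N — no command in the sequence turns
t0: x=3 y=1 heading=up
1. straight(2) → x=3 y=3 heading=up
2. straight(2) → x=3 y=5 heading=up
uniquely the one of 9 2-step routes that fits.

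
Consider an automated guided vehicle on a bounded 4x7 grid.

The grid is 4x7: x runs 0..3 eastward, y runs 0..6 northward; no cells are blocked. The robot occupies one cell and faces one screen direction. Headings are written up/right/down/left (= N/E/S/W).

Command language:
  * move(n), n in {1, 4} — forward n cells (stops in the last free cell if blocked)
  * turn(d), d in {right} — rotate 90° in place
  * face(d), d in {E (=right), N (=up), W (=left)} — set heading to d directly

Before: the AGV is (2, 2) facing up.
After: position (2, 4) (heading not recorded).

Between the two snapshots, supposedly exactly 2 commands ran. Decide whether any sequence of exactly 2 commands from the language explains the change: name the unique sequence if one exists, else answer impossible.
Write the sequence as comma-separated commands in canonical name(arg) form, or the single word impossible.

move(1), move(1)

from: (2, 2) facing up
t=1 move(1) ⇒ (2, 3) facing up
t=2 move(1) ⇒ (2, 4) facing up
uniquely the one of 36 2-step routes that fits.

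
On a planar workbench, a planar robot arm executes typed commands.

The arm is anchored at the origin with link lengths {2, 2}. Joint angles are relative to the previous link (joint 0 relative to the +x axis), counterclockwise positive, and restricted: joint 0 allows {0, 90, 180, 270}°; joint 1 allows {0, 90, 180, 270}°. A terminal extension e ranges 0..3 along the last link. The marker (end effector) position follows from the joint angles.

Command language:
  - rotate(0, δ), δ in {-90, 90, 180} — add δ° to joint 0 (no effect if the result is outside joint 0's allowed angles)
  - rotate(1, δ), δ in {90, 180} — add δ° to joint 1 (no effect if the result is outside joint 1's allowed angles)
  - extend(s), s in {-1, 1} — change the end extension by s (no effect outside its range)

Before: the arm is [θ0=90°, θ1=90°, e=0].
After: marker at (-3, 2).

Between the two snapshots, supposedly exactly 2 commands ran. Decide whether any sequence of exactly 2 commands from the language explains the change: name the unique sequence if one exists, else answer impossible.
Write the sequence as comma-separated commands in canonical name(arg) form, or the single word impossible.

key: running extend(1) before extend(-1) would end elsewhere — order is forced
from: [θ0=90°, θ1=90°, e=0]
step 1 (extend(-1)): [θ0=90°, θ1=90°, e=0]
step 2 (extend(1)): [θ0=90°, θ1=90°, e=1]
no rival 2-sequence matches.

extend(-1), extend(1)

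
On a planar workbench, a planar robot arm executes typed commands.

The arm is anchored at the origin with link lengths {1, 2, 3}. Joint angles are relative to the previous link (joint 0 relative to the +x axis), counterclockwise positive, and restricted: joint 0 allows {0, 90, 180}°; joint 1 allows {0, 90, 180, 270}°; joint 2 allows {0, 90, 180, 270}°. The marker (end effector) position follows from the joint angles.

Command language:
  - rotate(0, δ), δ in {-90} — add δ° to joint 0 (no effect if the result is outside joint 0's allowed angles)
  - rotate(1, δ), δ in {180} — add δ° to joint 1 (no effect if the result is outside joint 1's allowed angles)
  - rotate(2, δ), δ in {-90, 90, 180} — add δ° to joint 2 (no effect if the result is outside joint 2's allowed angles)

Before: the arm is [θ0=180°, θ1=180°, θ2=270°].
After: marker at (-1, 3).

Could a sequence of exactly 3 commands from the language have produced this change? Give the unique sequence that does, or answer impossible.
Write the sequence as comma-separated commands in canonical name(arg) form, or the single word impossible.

initial: [θ0=180°, θ1=180°, θ2=270°]
step 1 (rotate(0, -90)): [θ0=90°, θ1=180°, θ2=270°]
step 2 (rotate(0, -90)): [θ0=0°, θ1=180°, θ2=270°]
step 3 (rotate(0, -90)): [θ0=0°, θ1=180°, θ2=270°]
no rival 3-sequence matches.

rotate(0, -90), rotate(0, -90), rotate(0, -90)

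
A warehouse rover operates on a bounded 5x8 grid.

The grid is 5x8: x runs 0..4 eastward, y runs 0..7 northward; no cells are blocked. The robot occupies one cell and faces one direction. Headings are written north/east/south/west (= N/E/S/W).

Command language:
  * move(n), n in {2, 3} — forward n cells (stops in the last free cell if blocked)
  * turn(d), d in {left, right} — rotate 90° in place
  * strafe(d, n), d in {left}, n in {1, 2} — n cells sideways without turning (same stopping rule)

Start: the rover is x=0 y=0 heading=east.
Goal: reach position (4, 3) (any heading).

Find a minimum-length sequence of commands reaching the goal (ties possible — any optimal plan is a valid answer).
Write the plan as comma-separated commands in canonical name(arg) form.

initial: x=0 y=0 heading=east
step 1 (move(2)): x=2 y=0 heading=east
step 2 (move(2)): x=4 y=0 heading=east
step 3 (turn(left)): x=4 y=0 heading=north
step 4 (move(3)): x=4 y=3 heading=north
minimal: 4 command(s), checked below 4.

move(2), move(2), turn(left), move(3)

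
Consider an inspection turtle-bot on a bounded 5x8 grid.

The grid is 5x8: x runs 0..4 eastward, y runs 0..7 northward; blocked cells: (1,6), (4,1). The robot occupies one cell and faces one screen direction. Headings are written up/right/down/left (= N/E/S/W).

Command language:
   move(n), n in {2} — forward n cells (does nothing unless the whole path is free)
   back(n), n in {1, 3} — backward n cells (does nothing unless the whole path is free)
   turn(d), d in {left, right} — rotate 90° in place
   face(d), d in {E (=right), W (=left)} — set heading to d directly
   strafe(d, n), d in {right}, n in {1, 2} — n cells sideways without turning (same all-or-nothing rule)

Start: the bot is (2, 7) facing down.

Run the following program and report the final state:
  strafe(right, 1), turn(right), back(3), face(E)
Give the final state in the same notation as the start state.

(4, 7) facing right

initial: (2, 7) facing down
[1] after strafe(right, 1): (1, 7) facing down
[2] after turn(right): (1, 7) facing left
[3] after back(3): (4, 7) facing left
[4] after face(E): (4, 7) facing right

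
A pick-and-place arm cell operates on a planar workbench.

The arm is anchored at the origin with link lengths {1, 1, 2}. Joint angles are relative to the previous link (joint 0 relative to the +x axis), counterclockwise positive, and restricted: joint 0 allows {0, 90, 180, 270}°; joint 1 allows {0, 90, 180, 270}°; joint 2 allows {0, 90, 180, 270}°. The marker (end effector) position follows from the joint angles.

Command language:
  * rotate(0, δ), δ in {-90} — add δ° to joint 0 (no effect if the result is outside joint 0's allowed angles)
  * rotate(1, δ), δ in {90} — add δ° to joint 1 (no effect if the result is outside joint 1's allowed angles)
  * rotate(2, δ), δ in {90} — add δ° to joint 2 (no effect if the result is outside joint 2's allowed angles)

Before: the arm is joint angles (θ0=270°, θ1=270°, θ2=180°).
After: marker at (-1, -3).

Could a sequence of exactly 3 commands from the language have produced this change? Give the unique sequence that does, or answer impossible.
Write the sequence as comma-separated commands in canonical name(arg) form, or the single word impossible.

rotate(2, 90), rotate(2, 90), rotate(2, 90)

begin: joint angles (θ0=270°, θ1=270°, θ2=180°)
step 1 (rotate(2, 90)): joint angles (θ0=270°, θ1=270°, θ2=270°)
step 2 (rotate(2, 90)): joint angles (θ0=270°, θ1=270°, θ2=0°)
step 3 (rotate(2, 90)): joint angles (θ0=270°, θ1=270°, θ2=90°)
no other 3-command option fits: unique.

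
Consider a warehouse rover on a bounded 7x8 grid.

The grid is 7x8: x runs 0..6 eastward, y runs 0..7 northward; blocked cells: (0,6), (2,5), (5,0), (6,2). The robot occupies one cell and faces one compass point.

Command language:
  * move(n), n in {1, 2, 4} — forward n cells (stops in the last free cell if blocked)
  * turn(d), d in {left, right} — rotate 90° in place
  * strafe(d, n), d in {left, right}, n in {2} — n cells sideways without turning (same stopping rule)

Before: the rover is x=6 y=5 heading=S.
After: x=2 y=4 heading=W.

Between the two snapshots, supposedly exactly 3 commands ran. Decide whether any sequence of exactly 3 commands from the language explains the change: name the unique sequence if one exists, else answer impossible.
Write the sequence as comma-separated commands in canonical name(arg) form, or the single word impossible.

key: cell and facing (now W) both changed — the 3 commands mix motion and turning
begin: x=6 y=5 heading=S
1. move(1) → x=6 y=4 heading=S
2. turn(right) → x=6 y=4 heading=W
3. move(4) → x=2 y=4 heading=W
no other 3-command option fits: unique.

move(1), turn(right), move(4)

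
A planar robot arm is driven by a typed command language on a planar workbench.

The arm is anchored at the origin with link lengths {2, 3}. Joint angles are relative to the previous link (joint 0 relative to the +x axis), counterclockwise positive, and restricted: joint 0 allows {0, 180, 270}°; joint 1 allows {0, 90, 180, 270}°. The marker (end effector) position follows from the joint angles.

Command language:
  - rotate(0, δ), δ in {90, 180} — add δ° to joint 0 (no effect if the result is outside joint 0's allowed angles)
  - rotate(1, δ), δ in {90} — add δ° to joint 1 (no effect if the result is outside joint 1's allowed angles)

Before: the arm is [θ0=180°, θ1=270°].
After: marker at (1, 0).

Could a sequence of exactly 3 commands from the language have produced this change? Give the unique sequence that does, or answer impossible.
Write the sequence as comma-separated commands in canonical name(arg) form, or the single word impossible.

start: [θ0=180°, θ1=270°]
[1] after rotate(1, 90): [θ0=180°, θ1=0°]
[2] after rotate(1, 90): [θ0=180°, θ1=90°]
[3] after rotate(1, 90): [θ0=180°, θ1=180°]
no rival 3-sequence matches.

rotate(1, 90), rotate(1, 90), rotate(1, 90)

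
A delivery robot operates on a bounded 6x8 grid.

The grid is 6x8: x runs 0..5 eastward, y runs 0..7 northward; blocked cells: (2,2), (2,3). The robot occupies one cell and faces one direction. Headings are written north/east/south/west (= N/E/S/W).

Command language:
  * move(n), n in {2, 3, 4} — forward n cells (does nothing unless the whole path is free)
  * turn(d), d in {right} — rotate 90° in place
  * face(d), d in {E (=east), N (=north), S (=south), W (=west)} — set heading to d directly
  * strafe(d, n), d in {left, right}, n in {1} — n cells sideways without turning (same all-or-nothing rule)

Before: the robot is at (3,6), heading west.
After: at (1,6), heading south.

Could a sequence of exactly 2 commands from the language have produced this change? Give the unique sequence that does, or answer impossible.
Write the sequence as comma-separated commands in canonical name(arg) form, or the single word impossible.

key: running face(S) before move(2) would end elsewhere — order is forced
initial: at (3,6), heading west
t=1 move(2) ⇒ at (1,6), heading west
t=2 face(S) ⇒ at (1,6), heading south
no other 2-command option fits: unique.

move(2), face(S)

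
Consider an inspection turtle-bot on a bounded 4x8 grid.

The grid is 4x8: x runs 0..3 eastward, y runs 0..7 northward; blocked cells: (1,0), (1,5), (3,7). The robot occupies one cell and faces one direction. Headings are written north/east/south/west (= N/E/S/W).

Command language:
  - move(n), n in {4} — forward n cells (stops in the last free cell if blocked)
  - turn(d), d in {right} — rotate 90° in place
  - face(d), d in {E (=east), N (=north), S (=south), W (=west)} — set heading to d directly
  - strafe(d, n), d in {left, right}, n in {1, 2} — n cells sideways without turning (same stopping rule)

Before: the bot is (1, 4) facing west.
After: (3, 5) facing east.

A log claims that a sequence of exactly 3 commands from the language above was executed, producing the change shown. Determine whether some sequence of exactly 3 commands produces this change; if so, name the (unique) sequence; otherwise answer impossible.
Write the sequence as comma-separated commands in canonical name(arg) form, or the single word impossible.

key: order matters: swapping face(E) and strafe(left, 1) lands elsewhere
begin: (1, 4) facing west
t=1 face(E) ⇒ (1, 4) facing east
t=2 move(4) ⇒ (3, 4) facing east
t=3 strafe(left, 1) ⇒ (3, 5) facing east
no other 3-command option fits: unique.

face(E), move(4), strafe(left, 1)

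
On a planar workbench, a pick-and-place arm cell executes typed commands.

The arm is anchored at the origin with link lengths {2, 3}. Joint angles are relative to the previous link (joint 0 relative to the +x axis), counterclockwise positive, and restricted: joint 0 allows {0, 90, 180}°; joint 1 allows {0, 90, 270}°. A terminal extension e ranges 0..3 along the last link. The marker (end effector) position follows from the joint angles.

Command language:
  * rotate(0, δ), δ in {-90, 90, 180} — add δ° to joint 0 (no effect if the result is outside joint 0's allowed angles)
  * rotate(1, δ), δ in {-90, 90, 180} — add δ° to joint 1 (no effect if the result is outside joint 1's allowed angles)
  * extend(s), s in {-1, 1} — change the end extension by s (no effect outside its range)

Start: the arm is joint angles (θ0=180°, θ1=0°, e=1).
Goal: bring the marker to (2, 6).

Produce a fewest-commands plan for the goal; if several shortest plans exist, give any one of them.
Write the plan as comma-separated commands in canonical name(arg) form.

extend(1), extend(1), rotate(1, 90), rotate(0, 180)

initial: joint angles (θ0=180°, θ1=0°, e=1)
1. extend(1) → joint angles (θ0=180°, θ1=0°, e=2)
2. extend(1) → joint angles (θ0=180°, θ1=0°, e=3)
3. rotate(1, 90) → joint angles (θ0=180°, θ1=90°, e=3)
4. rotate(0, 180) → joint angles (θ0=0°, θ1=90°, e=3)
minimal: 4 command(s), checked below 4.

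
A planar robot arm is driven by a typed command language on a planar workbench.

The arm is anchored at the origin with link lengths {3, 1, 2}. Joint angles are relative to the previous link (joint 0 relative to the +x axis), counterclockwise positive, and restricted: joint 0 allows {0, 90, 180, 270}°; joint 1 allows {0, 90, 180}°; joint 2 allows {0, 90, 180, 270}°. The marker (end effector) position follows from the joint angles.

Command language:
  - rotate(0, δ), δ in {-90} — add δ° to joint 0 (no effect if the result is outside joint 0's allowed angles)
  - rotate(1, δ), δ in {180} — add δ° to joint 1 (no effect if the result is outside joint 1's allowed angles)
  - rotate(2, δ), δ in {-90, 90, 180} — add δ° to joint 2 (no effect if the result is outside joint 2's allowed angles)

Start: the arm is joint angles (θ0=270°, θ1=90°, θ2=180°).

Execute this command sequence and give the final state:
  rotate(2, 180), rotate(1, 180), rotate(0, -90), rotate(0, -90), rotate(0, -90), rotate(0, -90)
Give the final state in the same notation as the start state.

joint angles (θ0=270°, θ1=90°, θ2=0°)

from: joint angles (θ0=270°, θ1=90°, θ2=180°)
1. rotate(2, 180) → joint angles (θ0=270°, θ1=90°, θ2=0°)
2. rotate(1, 180) → joint angles (θ0=270°, θ1=90°, θ2=0°)
3. rotate(0, -90) → joint angles (θ0=180°, θ1=90°, θ2=0°)
4. rotate(0, -90) → joint angles (θ0=90°, θ1=90°, θ2=0°)
5. rotate(0, -90) → joint angles (θ0=0°, θ1=90°, θ2=0°)
6. rotate(0, -90) → joint angles (θ0=270°, θ1=90°, θ2=0°)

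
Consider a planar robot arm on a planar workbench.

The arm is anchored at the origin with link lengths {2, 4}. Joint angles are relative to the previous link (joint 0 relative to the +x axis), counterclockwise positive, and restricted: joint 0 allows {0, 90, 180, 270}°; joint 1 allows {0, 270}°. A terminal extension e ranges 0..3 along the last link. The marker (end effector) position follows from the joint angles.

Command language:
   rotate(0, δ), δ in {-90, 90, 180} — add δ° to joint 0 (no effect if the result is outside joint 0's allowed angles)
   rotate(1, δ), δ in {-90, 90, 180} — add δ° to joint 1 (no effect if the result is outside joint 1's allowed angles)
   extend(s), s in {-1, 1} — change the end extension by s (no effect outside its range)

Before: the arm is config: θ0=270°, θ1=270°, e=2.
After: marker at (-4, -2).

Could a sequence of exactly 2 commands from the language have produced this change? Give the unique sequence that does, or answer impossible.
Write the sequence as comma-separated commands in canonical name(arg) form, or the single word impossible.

begin: config: θ0=270°, θ1=270°, e=2
1. extend(-1) → config: θ0=270°, θ1=270°, e=1
2. extend(-1) → config: θ0=270°, θ1=270°, e=0
uniquely the one of 64 2-step routes that fits.

extend(-1), extend(-1)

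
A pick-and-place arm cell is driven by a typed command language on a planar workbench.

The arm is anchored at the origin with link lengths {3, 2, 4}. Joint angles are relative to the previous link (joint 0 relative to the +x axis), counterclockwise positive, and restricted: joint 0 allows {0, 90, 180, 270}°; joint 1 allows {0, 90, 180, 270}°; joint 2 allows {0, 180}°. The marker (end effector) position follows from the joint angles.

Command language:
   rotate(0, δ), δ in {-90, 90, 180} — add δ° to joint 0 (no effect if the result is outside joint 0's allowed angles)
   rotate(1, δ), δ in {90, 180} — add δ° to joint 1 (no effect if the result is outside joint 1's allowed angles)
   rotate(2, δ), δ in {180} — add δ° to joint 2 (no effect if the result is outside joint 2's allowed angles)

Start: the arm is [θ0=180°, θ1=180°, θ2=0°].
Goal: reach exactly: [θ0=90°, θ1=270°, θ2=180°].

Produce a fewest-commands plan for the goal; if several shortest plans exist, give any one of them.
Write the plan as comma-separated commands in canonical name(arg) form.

t0: [θ0=180°, θ1=180°, θ2=0°]
1. rotate(2, 180) → [θ0=180°, θ1=180°, θ2=180°]
2. rotate(0, -90) → [θ0=90°, θ1=180°, θ2=180°]
3. rotate(1, 90) → [θ0=90°, θ1=270°, θ2=180°]
shorter routes all fall short; 3 is best.

rotate(2, 180), rotate(0, -90), rotate(1, 90)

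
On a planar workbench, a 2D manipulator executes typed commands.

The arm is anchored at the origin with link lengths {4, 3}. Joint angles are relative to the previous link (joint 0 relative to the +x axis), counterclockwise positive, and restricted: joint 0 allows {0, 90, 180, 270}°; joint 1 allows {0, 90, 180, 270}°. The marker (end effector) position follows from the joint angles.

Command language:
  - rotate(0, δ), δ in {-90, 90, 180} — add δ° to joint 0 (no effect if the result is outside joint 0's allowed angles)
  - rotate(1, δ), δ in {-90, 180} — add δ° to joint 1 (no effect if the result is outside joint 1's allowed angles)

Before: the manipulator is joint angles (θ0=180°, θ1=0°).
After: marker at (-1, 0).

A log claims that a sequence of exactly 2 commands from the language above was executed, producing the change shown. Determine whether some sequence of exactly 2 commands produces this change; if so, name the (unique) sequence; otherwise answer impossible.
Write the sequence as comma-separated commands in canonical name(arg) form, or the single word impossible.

rotate(1, -90), rotate(1, -90)

begin: joint angles (θ0=180°, θ1=0°)
[1] after rotate(1, -90): joint angles (θ0=180°, θ1=270°)
[2] after rotate(1, -90): joint angles (θ0=180°, θ1=180°)
uniquely the one of 25 2-step routes that fits.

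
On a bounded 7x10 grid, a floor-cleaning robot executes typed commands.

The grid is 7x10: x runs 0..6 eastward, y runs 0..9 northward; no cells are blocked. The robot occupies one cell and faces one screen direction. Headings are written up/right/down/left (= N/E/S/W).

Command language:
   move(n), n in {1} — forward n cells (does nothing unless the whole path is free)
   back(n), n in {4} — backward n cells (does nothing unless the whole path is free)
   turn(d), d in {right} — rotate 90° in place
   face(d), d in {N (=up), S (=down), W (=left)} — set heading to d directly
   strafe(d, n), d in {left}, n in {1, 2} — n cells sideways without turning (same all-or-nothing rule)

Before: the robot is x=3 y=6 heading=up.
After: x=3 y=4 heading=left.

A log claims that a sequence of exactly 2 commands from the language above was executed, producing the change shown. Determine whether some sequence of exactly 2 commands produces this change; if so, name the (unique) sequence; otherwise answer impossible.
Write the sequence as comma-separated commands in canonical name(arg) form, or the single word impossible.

face(W), strafe(left, 2)

key: order matters: swapping face(W) and strafe(left, 2) lands elsewhere
from: x=3 y=6 heading=up
step 1 (face(W)): x=3 y=6 heading=left
step 2 (strafe(left, 2)): x=3 y=4 heading=left
no rival 2-sequence matches.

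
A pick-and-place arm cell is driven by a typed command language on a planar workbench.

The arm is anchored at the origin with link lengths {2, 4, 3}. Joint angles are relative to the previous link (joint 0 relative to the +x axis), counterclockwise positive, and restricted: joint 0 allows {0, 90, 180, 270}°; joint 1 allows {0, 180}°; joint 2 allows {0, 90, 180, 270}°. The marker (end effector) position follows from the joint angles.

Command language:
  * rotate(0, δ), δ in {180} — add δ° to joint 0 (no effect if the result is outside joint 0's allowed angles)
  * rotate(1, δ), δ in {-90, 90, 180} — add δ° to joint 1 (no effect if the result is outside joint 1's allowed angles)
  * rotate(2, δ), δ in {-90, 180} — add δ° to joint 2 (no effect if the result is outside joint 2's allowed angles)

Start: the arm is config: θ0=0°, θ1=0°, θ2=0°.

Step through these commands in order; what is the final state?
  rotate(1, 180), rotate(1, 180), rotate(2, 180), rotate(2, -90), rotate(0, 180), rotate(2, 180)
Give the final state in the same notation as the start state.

config: θ0=180°, θ1=0°, θ2=270°

t0: config: θ0=0°, θ1=0°, θ2=0°
1. rotate(1, 180) → config: θ0=0°, θ1=180°, θ2=0°
2. rotate(1, 180) → config: θ0=0°, θ1=0°, θ2=0°
3. rotate(2, 180) → config: θ0=0°, θ1=0°, θ2=180°
4. rotate(2, -90) → config: θ0=0°, θ1=0°, θ2=90°
5. rotate(0, 180) → config: θ0=180°, θ1=0°, θ2=90°
6. rotate(2, 180) → config: θ0=180°, θ1=0°, θ2=270°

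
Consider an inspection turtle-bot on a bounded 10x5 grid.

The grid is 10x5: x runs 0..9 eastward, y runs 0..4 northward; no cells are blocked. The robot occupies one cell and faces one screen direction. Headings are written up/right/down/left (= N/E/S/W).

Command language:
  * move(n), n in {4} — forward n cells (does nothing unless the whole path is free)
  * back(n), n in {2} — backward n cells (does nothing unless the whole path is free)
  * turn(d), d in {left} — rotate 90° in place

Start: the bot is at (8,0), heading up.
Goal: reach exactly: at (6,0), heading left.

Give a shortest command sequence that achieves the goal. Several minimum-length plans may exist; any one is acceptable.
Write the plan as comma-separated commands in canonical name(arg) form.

from: at (8,0), heading up
1. turn(left) → at (8,0), heading left
2. move(4) → at (4,0), heading left
3. back(2) → at (6,0), heading left
nothing shorter than 3 reaches the goal.

turn(left), move(4), back(2)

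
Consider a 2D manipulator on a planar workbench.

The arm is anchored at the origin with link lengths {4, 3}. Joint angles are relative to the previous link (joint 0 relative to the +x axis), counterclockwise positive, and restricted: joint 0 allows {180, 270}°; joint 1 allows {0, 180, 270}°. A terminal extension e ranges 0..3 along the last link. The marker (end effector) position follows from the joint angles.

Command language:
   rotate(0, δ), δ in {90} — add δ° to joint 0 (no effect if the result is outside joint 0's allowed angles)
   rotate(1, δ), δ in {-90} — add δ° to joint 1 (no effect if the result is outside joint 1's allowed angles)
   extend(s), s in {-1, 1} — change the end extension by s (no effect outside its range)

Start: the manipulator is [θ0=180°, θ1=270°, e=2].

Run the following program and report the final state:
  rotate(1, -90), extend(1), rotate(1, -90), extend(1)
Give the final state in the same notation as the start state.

[θ0=180°, θ1=180°, e=3]

start: [θ0=180°, θ1=270°, e=2]
1. rotate(1, -90) → [θ0=180°, θ1=180°, e=2]
2. extend(1) → [θ0=180°, θ1=180°, e=3]
3. rotate(1, -90) → [θ0=180°, θ1=180°, e=3]
4. extend(1) → [θ0=180°, θ1=180°, e=3]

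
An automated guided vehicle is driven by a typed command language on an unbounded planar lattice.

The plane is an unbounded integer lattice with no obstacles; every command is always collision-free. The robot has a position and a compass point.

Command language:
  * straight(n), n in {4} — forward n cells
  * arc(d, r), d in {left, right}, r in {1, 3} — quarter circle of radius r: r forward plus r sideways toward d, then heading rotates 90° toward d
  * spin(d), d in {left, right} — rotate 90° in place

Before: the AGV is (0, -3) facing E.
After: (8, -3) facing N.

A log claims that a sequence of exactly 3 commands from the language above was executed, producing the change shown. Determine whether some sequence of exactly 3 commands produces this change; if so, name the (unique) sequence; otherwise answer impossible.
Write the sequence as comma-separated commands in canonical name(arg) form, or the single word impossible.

key: order matters: swapping straight(4) and spin(left) lands elsewhere
from: (0, -3) facing E
[1] after straight(4): (4, -3) facing E
[2] after straight(4): (8, -3) facing E
[3] after spin(left): (8, -3) facing N
all 343 alternatives checked — unique.

straight(4), straight(4), spin(left)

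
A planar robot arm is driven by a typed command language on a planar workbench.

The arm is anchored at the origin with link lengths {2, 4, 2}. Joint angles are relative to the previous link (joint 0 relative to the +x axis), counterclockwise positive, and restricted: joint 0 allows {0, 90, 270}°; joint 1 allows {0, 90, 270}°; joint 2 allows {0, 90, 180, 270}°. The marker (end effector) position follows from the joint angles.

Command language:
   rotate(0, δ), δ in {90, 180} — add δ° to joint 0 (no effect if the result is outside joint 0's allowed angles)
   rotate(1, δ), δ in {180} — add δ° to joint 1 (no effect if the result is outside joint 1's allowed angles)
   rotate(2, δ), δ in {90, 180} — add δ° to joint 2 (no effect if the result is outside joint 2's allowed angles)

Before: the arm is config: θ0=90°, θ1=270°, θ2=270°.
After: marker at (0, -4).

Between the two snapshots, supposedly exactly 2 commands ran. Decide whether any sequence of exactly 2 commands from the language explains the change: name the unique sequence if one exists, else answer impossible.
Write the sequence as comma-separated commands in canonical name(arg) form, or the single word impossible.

rotate(0, 180), rotate(0, 90)

key: running rotate(0, 90) before rotate(0, 180) would end elsewhere — order is forced
begin: config: θ0=90°, θ1=270°, θ2=270°
1. rotate(0, 180) → config: θ0=270°, θ1=270°, θ2=270°
2. rotate(0, 90) → config: θ0=0°, θ1=270°, θ2=270°
no rival 2-sequence matches.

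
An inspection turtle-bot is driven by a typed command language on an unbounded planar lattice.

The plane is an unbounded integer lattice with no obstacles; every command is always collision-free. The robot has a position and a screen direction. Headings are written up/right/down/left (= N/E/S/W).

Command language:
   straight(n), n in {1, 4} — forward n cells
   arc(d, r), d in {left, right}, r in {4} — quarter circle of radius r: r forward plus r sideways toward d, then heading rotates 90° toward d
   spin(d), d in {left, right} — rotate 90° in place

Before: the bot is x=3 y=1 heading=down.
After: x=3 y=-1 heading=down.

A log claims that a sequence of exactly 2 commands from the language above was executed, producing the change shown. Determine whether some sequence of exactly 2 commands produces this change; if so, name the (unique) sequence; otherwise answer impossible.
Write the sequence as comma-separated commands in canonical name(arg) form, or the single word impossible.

key: still facing S at the end — nothing in the sequence rotates
start: x=3 y=1 heading=down
t=1 straight(1) ⇒ x=3 y=0 heading=down
t=2 straight(1) ⇒ x=3 y=-1 heading=down
no other 2-command option fits: unique.

straight(1), straight(1)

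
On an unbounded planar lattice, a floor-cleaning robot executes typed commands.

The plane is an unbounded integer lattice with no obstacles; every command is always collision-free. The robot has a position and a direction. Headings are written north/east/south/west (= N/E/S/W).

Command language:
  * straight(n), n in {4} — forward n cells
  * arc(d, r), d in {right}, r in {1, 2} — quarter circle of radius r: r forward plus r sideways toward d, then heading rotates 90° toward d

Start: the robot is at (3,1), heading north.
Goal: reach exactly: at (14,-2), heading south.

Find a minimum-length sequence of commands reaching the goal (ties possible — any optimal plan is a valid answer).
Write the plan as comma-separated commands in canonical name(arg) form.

arc(right, 2), straight(4), straight(4), arc(right, 1), straight(4)

t0: at (3,1), heading north
1. arc(right, 2) → at (5,3), heading east
2. straight(4) → at (9,3), heading east
3. straight(4) → at (13,3), heading east
4. arc(right, 1) → at (14,2), heading south
5. straight(4) → at (14,-2), heading south
nothing shorter than 5 reaches the goal.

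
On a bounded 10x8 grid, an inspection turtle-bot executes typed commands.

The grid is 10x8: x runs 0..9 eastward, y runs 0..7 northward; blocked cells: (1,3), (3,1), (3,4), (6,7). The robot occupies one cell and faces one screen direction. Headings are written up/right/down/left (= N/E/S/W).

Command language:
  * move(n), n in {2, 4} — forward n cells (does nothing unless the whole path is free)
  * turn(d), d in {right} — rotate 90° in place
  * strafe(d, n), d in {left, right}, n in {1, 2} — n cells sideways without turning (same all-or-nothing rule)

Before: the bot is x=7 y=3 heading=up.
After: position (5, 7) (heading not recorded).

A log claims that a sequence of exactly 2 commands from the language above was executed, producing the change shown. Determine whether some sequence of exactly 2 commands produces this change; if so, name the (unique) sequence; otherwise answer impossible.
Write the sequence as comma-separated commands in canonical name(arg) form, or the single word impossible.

key: running move(4) before strafe(left, 2) would end elsewhere — order is forced
begin: x=7 y=3 heading=up
1. strafe(left, 2) → x=5 y=3 heading=up
2. move(4) → x=5 y=7 heading=up
uniquely the one of 49 2-step routes that fits.

strafe(left, 2), move(4)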